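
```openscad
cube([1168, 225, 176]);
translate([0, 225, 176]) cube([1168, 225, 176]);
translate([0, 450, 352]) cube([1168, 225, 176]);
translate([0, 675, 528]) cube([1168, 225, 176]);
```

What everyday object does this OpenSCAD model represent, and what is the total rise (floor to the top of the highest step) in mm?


A staircase. The total rise is 704 mm.

4 identical blocks, each offset up and back from the previous — a staircase. Each step is 176 mm tall and there are 4 of them, so the total rise is 4 × 176 = 704 mm.


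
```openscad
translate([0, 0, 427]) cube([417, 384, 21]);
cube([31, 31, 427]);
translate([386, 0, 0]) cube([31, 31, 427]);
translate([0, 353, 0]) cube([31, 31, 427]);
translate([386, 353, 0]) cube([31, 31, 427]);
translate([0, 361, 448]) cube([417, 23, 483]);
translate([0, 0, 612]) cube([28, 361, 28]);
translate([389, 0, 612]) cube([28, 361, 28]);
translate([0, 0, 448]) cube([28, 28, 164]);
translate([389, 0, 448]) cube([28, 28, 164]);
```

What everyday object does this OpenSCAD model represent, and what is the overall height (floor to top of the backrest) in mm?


A chair. The overall height is 931 mm.

A slab on four corner posts with a tall panel at the back — a chair. The seat slab sits at z = 427 with thickness 21, and the 483 mm backrest starts at the seat top, so the overall height is 427 + 21 + 483 = 931 mm.


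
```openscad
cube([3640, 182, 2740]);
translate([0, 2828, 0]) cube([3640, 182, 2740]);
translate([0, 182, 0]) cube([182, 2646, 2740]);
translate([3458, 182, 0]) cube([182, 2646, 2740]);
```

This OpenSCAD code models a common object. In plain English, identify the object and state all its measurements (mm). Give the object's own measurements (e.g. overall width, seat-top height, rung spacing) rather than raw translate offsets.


The wall frame of a small rectangular building: four walls, each 2740 mm tall and 182 mm thick, enclosing a footprint 3640 mm (x) by 3010 mm (y) outside-to-outside, with no floor or roof. The front and back walls (the −y and +y sides) span the full width; the two side walls fit between them.


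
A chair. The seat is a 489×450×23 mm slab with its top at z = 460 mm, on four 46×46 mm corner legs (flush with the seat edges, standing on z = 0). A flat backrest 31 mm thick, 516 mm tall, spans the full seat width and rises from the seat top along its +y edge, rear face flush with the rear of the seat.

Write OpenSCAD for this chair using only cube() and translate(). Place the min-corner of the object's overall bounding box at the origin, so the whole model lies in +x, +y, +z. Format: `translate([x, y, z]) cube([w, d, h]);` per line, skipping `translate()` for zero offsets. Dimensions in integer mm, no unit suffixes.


translate([0, 0, 437]) cube([489, 450, 23]);
cube([46, 46, 437]);
translate([443, 0, 0]) cube([46, 46, 437]);
translate([0, 404, 0]) cube([46, 46, 437]);
translate([443, 404, 0]) cube([46, 46, 437]);
translate([0, 419, 460]) cube([489, 31, 516]);


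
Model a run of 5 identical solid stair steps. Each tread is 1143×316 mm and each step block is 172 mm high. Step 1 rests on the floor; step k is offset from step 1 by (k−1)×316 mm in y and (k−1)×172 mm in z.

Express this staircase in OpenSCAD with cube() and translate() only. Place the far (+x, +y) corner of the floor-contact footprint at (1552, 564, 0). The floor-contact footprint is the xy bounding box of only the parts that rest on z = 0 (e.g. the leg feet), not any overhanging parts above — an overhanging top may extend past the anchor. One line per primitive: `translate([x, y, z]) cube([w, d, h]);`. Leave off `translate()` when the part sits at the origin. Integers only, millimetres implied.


translate([409, 248, 0]) cube([1143, 316, 172]);
translate([409, 564, 172]) cube([1143, 316, 172]);
translate([409, 880, 344]) cube([1143, 316, 172]);
translate([409, 1196, 516]) cube([1143, 316, 172]);
translate([409, 1512, 688]) cube([1143, 316, 172]);


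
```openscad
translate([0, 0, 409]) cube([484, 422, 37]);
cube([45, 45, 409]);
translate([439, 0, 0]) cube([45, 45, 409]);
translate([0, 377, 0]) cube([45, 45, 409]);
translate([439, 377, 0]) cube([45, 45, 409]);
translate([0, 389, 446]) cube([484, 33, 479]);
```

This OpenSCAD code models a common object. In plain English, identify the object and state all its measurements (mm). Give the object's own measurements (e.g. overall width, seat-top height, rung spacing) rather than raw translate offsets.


A chair. The seat is a 484×422×37 mm slab with its top at z = 446 mm, on four 45×45 mm corner legs (flush with the seat edges, standing on z = 0). A flat backrest 33 mm thick, 479 mm tall, spans the full seat width and rises from the seat top along its +y edge, rear face flush with the rear of the seat.


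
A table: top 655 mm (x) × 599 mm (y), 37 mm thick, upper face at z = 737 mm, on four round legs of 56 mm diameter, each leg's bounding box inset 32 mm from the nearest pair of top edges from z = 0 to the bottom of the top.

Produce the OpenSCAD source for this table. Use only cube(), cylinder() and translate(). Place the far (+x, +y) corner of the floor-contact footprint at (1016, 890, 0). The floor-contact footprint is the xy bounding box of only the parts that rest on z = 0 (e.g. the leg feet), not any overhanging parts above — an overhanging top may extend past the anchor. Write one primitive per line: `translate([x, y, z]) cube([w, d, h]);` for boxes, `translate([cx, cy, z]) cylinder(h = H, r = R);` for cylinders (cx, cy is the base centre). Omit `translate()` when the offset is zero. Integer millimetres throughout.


translate([393, 323, 700]) cube([655, 599, 37]);
translate([453, 383, 0]) cylinder(h = 700, r = 28);
translate([988, 383, 0]) cylinder(h = 700, r = 28);
translate([453, 862, 0]) cylinder(h = 700, r = 28);
translate([988, 862, 0]) cylinder(h = 700, r = 28);


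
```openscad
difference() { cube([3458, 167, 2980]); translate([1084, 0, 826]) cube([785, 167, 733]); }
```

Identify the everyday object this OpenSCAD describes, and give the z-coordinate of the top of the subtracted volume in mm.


A wall with a window opening. The window head height is 1559 mm.

A wall with a rectangular opening subtracted — a window. Sill at z = 826, opening 733 mm tall, so the head is at 826 + 733 = 1559 mm.


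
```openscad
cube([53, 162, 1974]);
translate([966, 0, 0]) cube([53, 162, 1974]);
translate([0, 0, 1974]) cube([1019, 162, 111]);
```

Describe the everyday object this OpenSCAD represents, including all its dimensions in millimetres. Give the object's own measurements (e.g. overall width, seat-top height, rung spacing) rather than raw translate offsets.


A door frame. The clear opening is 913 mm wide and 1974 mm high. Two 53 mm wide jambs, 162 mm deep, stand either side of the opening from the floor to the top of the opening. A 111 mm thick head sits across the top of both jambs, spanning the full outside width of the frame.


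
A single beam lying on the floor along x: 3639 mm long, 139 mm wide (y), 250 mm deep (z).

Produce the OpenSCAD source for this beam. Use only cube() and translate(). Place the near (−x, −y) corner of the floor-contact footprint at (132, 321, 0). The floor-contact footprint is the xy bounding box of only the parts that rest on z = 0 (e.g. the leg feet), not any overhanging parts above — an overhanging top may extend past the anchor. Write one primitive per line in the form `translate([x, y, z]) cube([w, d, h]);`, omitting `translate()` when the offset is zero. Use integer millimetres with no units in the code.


translate([132, 321, 0]) cube([3639, 139, 250]);


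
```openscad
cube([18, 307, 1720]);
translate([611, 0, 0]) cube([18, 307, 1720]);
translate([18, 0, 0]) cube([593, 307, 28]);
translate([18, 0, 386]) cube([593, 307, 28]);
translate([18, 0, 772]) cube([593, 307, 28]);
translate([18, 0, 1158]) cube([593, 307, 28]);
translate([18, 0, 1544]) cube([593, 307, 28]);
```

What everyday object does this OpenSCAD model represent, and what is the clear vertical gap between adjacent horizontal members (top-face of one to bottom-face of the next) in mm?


A bookshelf. The clear shelf gap is 358 mm.

Two tall side panels with 5 horizontal boards between them — a bookshelf. The first two shelf undersides are at z = 0 and z = 386; with shelf thickness 28, the clear gap is 386 − 0 − 28 = 358 mm.


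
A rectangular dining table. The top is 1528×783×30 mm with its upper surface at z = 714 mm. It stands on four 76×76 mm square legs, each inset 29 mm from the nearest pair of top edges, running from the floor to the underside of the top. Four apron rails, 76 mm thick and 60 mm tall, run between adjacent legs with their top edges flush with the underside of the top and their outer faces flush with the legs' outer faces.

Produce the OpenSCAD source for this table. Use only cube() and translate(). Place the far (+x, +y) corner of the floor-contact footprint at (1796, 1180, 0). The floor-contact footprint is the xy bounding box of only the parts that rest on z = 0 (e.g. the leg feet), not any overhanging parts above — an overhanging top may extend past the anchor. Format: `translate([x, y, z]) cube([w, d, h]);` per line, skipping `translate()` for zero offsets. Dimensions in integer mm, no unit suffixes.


translate([297, 426, 684]) cube([1528, 783, 30]);
translate([326, 455, 0]) cube([76, 76, 684]);
translate([1720, 455, 0]) cube([76, 76, 684]);
translate([326, 1104, 0]) cube([76, 76, 684]);
translate([1720, 1104, 0]) cube([76, 76, 684]);
translate([402, 455, 624]) cube([1318, 76, 60]);
translate([402, 1104, 624]) cube([1318, 76, 60]);
translate([326, 531, 624]) cube([76, 573, 60]);
translate([1720, 531, 624]) cube([76, 573, 60]);


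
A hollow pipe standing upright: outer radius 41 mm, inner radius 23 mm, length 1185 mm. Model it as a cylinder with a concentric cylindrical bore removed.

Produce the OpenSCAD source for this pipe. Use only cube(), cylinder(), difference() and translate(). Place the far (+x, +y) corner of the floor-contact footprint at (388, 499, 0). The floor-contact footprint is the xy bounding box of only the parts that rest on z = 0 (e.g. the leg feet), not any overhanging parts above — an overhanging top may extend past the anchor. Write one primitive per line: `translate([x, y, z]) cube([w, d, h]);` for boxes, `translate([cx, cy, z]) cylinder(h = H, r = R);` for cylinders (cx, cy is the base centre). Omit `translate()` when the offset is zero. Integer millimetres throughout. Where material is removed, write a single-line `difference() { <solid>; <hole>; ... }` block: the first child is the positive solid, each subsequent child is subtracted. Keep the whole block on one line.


difference() { translate([347, 458, 0]) cylinder(h = 1185, r = 41); translate([347, 458, 0]) cylinder(h = 1185, r = 23); }


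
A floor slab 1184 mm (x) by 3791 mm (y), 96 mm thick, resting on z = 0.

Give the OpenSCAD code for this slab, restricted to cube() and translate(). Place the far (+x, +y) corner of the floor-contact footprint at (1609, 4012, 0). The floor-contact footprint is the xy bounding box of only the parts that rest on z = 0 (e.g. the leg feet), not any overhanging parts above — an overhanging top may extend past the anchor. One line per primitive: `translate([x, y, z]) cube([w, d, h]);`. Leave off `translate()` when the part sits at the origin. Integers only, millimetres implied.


translate([425, 221, 0]) cube([1184, 3791, 96]);


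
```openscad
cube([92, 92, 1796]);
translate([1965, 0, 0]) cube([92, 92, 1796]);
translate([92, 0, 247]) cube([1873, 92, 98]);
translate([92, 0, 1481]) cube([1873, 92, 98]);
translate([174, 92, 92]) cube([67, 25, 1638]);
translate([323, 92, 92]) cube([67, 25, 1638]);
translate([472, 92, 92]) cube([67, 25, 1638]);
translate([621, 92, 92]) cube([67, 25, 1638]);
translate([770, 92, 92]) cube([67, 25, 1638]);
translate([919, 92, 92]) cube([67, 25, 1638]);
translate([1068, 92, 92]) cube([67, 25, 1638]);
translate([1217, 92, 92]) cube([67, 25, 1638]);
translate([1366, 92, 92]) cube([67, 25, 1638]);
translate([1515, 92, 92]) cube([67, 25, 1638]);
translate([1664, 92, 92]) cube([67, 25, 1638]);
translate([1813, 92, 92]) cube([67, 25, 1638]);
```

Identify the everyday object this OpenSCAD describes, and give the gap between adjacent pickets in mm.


A fence section. The picket gap is 82 mm.

Two posts, two rails, 12 pickets — a fence section. Span 1873 mm holds 12 pickets of 67 mm with 13 equal gaps: ⌊(1873 − 12·67) / 13⌋ = 82 mm.


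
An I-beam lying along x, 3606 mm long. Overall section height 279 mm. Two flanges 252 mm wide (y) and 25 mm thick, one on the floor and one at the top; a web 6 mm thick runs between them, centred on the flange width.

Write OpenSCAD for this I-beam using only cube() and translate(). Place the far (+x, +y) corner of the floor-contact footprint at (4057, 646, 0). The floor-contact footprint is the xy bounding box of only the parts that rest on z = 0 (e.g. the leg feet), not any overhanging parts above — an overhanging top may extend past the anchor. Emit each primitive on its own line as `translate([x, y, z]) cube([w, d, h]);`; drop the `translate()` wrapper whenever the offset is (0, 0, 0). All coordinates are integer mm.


translate([451, 394, 0]) cube([3606, 252, 25]);
translate([451, 517, 25]) cube([3606, 6, 229]);
translate([451, 394, 254]) cube([3606, 252, 25]);


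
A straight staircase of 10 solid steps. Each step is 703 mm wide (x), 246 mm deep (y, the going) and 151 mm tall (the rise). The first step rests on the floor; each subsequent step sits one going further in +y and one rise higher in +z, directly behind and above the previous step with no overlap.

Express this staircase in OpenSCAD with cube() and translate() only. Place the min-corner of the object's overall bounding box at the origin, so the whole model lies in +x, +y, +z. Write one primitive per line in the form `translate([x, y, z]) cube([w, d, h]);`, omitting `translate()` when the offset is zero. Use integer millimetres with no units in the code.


cube([703, 246, 151]);
translate([0, 246, 151]) cube([703, 246, 151]);
translate([0, 492, 302]) cube([703, 246, 151]);
translate([0, 738, 453]) cube([703, 246, 151]);
translate([0, 984, 604]) cube([703, 246, 151]);
translate([0, 1230, 755]) cube([703, 246, 151]);
translate([0, 1476, 906]) cube([703, 246, 151]);
translate([0, 1722, 1057]) cube([703, 246, 151]);
translate([0, 1968, 1208]) cube([703, 246, 151]);
translate([0, 2214, 1359]) cube([703, 246, 151]);


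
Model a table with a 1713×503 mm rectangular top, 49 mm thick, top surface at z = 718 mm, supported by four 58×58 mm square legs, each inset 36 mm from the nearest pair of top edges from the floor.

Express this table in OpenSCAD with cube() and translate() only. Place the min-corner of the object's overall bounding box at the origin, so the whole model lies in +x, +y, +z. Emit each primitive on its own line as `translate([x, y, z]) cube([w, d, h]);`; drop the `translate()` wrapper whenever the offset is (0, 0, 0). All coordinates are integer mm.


translate([0, 0, 669]) cube([1713, 503, 49]);
translate([36, 36, 0]) cube([58, 58, 669]);
translate([1619, 36, 0]) cube([58, 58, 669]);
translate([36, 409, 0]) cube([58, 58, 669]);
translate([1619, 409, 0]) cube([58, 58, 669]);


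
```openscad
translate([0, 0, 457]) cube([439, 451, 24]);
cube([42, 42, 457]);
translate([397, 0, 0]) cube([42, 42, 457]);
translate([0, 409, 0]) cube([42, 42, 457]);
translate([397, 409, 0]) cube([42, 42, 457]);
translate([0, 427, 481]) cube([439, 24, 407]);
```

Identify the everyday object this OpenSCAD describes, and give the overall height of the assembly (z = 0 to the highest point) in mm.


A chair. The overall height is 888 mm.

A slab on four corner posts with a tall panel at the back — a chair. The seat slab sits at z = 457 with thickness 24, and the 407 mm backrest starts at the seat top, so the overall height is 457 + 24 + 407 = 888 mm.


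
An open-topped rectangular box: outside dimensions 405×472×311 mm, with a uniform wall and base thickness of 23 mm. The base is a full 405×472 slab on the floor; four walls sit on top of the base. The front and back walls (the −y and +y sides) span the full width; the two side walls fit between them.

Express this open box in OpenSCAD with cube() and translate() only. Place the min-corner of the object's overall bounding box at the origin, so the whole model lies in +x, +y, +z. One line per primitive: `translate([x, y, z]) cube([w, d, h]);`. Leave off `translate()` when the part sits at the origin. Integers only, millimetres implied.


cube([405, 472, 23]);
translate([0, 0, 23]) cube([405, 23, 288]);
translate([0, 449, 23]) cube([405, 23, 288]);
translate([0, 23, 23]) cube([23, 426, 288]);
translate([382, 23, 23]) cube([23, 426, 288]);


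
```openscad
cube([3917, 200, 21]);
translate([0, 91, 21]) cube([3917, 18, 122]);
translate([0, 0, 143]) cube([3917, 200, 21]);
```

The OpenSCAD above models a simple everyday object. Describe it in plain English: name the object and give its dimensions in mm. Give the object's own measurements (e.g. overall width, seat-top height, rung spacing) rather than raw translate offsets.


An I-beam lying along x, 3917 mm long. Overall section height 164 mm. Two flanges 200 mm wide (y) and 21 mm thick, one on the floor and one at the top; a web 18 mm thick runs between them, centred on the flange width.


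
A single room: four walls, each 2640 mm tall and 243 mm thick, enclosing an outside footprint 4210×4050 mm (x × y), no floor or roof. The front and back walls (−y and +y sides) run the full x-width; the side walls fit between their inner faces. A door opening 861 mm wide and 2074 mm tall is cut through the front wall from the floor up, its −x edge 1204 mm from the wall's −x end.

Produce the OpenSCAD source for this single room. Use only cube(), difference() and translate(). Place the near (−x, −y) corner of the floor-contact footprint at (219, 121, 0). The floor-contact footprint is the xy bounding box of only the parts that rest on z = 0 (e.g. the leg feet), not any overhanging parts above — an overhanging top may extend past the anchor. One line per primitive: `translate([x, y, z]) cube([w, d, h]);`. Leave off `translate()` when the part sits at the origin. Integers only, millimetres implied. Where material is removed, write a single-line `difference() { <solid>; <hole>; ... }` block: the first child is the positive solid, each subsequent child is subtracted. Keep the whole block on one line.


difference() { translate([219, 121, 0]) cube([4210, 243, 2640]); translate([1423, 121, 0]) cube([861, 243, 2074]); }
translate([219, 3928, 0]) cube([4210, 243, 2640]);
translate([219, 364, 0]) cube([243, 3564, 2640]);
translate([4186, 364, 0]) cube([243, 3564, 2640]);


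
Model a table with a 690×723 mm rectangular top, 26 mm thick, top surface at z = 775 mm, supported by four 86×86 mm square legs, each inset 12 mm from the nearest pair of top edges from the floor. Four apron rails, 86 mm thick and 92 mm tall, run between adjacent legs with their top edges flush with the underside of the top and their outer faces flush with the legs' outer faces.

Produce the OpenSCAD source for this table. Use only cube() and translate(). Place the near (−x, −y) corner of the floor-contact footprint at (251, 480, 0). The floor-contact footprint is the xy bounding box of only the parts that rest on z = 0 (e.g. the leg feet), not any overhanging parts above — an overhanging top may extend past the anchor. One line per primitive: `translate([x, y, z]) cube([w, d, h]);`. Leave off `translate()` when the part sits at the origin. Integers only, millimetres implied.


// leg_h = 775 - 26 = 749
// apron z = 749 - 92 = 657
translate([239, 468, 749]) cube([690, 723, 26]);
translate([251, 480, 0]) cube([86, 86, 749]);
translate([831, 480, 0]) cube([86, 86, 749]);
translate([251, 1093, 0]) cube([86, 86, 749]);
translate([831, 1093, 0]) cube([86, 86, 749]);
translate([337, 480, 657]) cube([494, 86, 92]);
translate([337, 1093, 657]) cube([494, 86, 92]);
translate([251, 566, 657]) cube([86, 527, 92]);
translate([831, 566, 657]) cube([86, 527, 92]);


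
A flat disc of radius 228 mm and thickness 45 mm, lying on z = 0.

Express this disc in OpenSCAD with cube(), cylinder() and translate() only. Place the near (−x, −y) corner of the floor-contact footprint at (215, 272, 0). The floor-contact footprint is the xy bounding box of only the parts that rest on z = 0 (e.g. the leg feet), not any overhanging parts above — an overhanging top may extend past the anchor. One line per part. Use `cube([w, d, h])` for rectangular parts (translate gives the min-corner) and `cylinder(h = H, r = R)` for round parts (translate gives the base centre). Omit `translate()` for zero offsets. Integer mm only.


translate([443, 500, 0]) cylinder(h = 45, r = 228);


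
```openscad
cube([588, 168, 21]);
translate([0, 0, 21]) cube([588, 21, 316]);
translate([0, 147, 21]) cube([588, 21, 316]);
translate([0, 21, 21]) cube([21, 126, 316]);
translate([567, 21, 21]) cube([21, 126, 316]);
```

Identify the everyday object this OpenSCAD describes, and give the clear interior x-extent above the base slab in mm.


An open box. The internal width is 546 mm.

A 588×168 base slab with four walls standing on it — an open box. The base is 588 mm wide and the walls are 21 mm thick, so the internal width is 588 − 2 × 21 = 546 mm.


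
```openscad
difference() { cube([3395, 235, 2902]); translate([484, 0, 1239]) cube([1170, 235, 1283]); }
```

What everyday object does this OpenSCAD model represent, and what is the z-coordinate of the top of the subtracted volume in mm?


A wall with a window opening. The window head height is 2522 mm.

A wall with a rectangular opening subtracted — a window. Sill at z = 1239, opening 1283 mm tall, so the head is at 1239 + 1283 = 2522 mm.


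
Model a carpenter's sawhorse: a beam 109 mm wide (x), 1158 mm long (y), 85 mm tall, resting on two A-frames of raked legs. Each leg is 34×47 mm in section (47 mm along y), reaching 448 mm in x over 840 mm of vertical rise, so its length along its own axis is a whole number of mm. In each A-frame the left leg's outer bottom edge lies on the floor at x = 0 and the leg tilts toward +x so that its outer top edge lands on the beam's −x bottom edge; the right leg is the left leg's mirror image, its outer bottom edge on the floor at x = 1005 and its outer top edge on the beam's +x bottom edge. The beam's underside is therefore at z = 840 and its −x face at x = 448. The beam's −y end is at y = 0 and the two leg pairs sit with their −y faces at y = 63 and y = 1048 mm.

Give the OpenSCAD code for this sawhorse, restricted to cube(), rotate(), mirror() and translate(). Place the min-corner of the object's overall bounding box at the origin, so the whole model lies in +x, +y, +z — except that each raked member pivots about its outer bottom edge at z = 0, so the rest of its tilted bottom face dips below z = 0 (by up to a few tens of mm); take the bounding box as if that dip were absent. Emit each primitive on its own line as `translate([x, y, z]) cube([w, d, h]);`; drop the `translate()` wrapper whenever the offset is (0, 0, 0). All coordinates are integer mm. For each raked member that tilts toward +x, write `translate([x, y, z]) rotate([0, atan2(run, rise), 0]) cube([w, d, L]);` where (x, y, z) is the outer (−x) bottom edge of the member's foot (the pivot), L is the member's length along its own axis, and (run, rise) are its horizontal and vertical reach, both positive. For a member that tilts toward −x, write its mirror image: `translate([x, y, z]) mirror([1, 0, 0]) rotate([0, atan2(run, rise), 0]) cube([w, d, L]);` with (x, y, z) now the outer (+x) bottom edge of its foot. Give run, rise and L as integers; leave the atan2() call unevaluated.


translate([448, 0, 840]) cube([109, 1158, 85]);
translate([0, 63, 0]) rotate([0, atan2(448, 840), 0]) cube([34, 47, 952]);
translate([1005, 63, 0]) mirror([1, 0, 0]) rotate([0, atan2(448, 840), 0]) cube([34, 47, 952]);
translate([0, 1048, 0]) rotate([0, atan2(448, 840), 0]) cube([34, 47, 952]);
translate([1005, 1048, 0]) mirror([1, 0, 0]) rotate([0, atan2(448, 840), 0]) cube([34, 47, 952]);


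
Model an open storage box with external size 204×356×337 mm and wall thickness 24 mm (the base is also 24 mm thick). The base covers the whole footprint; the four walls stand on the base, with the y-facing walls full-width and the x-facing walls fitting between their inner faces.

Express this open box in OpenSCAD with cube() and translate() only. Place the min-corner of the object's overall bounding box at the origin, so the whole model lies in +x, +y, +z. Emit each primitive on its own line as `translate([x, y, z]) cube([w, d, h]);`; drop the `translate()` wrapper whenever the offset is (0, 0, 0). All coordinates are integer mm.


cube([204, 356, 24]);
translate([0, 0, 24]) cube([204, 24, 313]);
translate([0, 332, 24]) cube([204, 24, 313]);
translate([0, 24, 24]) cube([24, 308, 313]);
translate([180, 24, 24]) cube([24, 308, 313]);


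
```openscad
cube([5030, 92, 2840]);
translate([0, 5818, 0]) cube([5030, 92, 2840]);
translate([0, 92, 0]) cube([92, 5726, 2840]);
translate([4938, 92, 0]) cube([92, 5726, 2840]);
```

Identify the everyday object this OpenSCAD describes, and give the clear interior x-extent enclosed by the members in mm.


A house (or room) frame. The interior width is 4846 mm.

Four 2840 mm walls enclosing a rectangle with no floor or roof — a room or house frame. Outside width is 5030 mm and wall thickness is 92 mm, so the interior width is 5030 − 2 × 92 = 4846 mm.


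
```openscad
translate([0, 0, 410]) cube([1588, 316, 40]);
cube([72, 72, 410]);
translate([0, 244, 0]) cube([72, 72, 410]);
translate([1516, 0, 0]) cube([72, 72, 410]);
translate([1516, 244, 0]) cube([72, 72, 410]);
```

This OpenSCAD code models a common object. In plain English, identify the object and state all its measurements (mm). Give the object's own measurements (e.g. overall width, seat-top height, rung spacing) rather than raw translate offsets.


A bench: a 1588×316 mm seat slab, 40 mm thick, top at z = 450 mm, on four 72×72 mm square legs flush with the seat corners and standing on z = 0.


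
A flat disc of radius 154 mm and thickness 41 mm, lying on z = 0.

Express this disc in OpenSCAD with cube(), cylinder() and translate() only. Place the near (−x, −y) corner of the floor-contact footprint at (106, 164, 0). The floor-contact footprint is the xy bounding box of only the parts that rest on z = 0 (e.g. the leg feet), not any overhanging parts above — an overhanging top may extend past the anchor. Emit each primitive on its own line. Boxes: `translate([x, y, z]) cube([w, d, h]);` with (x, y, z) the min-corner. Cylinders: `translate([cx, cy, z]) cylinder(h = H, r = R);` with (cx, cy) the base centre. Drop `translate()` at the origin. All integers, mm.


translate([260, 318, 0]) cylinder(h = 41, r = 154);


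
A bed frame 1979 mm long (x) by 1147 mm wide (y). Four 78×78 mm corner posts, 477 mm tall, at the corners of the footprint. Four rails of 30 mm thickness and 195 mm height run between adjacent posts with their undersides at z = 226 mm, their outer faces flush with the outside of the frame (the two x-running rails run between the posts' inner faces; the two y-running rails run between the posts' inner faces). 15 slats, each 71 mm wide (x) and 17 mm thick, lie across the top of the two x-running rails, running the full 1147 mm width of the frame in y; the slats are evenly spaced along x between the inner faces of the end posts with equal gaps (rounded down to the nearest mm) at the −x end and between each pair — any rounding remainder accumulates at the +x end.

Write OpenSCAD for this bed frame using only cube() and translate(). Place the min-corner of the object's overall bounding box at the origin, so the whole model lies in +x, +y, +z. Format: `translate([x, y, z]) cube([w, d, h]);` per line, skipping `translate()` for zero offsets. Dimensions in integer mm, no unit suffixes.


// slat z = rail_z + rail_h = 226 + 195 = 421
// slat gap = ⌊(1823 − 15·71) / 16⌋ = 47
cube([78, 78, 477]);
translate([0, 1069, 0]) cube([78, 78, 477]);
translate([1901, 0, 0]) cube([78, 78, 477]);
translate([1901, 1069, 0]) cube([78, 78, 477]);
translate([78, 0, 226]) cube([1823, 30, 195]);
translate([78, 1117, 226]) cube([1823, 30, 195]);
translate([0, 78, 226]) cube([30, 991, 195]);
translate([1949, 78, 226]) cube([30, 991, 195]);
translate([125, 0, 421]) cube([71, 1147, 17]);
translate([243, 0, 421]) cube([71, 1147, 17]);
translate([361, 0, 421]) cube([71, 1147, 17]);
translate([479, 0, 421]) cube([71, 1147, 17]);
translate([597, 0, 421]) cube([71, 1147, 17]);
translate([715, 0, 421]) cube([71, 1147, 17]);
translate([833, 0, 421]) cube([71, 1147, 17]);
translate([951, 0, 421]) cube([71, 1147, 17]);
translate([1069, 0, 421]) cube([71, 1147, 17]);
translate([1187, 0, 421]) cube([71, 1147, 17]);
translate([1305, 0, 421]) cube([71, 1147, 17]);
translate([1423, 0, 421]) cube([71, 1147, 17]);
translate([1541, 0, 421]) cube([71, 1147, 17]);
translate([1659, 0, 421]) cube([71, 1147, 17]);
translate([1777, 0, 421]) cube([71, 1147, 17]);


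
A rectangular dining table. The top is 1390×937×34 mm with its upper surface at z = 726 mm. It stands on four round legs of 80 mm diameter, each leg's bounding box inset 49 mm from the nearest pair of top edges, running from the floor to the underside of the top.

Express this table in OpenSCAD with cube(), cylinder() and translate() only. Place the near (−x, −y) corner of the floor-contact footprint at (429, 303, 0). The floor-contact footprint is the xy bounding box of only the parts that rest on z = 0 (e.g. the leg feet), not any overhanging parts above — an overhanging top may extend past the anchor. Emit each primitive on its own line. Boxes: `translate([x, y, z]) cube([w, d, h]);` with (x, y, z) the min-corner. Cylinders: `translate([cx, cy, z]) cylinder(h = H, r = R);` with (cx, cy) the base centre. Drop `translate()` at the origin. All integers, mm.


// leg_h = 726 - 34 = 692
translate([380, 254, 692]) cube([1390, 937, 34]);
translate([469, 343, 0]) cylinder(h = 692, r = 40);
translate([1681, 343, 0]) cylinder(h = 692, r = 40);
translate([469, 1102, 0]) cylinder(h = 692, r = 40);
translate([1681, 1102, 0]) cylinder(h = 692, r = 40);


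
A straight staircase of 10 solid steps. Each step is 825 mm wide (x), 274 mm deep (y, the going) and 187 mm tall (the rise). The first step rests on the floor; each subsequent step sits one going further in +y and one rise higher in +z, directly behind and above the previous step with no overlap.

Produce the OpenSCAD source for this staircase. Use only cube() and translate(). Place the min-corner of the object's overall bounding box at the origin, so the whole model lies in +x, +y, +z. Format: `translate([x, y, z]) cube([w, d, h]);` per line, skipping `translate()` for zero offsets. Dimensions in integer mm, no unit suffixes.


cube([825, 274, 187]);
translate([0, 274, 187]) cube([825, 274, 187]);
translate([0, 548, 374]) cube([825, 274, 187]);
translate([0, 822, 561]) cube([825, 274, 187]);
translate([0, 1096, 748]) cube([825, 274, 187]);
translate([0, 1370, 935]) cube([825, 274, 187]);
translate([0, 1644, 1122]) cube([825, 274, 187]);
translate([0, 1918, 1309]) cube([825, 274, 187]);
translate([0, 2192, 1496]) cube([825, 274, 187]);
translate([0, 2466, 1683]) cube([825, 274, 187]);


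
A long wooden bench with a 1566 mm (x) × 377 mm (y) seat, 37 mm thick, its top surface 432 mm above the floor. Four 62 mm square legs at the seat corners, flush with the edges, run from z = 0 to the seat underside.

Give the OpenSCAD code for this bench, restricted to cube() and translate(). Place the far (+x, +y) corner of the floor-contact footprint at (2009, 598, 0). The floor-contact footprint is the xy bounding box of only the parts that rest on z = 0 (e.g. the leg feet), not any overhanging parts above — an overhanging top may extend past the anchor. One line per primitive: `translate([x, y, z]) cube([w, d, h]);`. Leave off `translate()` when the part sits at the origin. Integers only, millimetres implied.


translate([443, 221, 395]) cube([1566, 377, 37]);
translate([443, 221, 0]) cube([62, 62, 395]);
translate([443, 536, 0]) cube([62, 62, 395]);
translate([1947, 221, 0]) cube([62, 62, 395]);
translate([1947, 536, 0]) cube([62, 62, 395]);


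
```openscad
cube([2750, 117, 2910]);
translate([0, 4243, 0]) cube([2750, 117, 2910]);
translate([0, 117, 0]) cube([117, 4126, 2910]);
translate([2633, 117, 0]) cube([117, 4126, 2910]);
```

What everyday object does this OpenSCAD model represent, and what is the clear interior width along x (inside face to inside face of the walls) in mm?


A house (or room) frame. The interior width is 2516 mm.

Four 2910 mm walls enclosing a rectangle with no floor or roof — a room or house frame. Outside width is 2750 mm and wall thickness is 117 mm, so the interior width is 2750 − 2 × 117 = 2516 mm.


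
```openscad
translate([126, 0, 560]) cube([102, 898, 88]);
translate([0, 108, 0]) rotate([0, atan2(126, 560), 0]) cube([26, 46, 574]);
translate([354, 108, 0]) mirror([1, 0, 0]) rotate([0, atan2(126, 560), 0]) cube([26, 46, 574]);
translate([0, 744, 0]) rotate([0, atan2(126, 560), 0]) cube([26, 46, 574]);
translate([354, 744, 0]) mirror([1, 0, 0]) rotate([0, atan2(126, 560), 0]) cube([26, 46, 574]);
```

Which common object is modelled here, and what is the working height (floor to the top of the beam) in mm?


A sawhorse. The overall height is 648 mm.

A beam across two mirrored pairs of raked legs — a sawhorse. The beam's underside is at z = 560 (matching the legs' vertical rise in atan2(126, 560)) and the beam is 88 mm tall, so its top is at 560 + 88 = 648 mm. The raked legs top out at the beam's underside, so that is the highest point.


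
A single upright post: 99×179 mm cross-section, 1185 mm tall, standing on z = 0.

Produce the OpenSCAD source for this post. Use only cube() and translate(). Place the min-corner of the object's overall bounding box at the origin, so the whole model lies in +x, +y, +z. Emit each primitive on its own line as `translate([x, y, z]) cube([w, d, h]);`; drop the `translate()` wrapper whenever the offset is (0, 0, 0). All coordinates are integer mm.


cube([99, 179, 1185]);


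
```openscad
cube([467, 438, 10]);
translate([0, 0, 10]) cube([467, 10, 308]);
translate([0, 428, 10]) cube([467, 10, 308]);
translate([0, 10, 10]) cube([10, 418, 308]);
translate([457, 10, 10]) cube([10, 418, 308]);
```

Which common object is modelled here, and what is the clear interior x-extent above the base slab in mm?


An open box. The internal width is 447 mm.

A 467×438 base slab with four walls standing on it — an open box. The base is 467 mm wide and the walls are 10 mm thick, so the internal width is 467 − 2 × 10 = 447 mm.


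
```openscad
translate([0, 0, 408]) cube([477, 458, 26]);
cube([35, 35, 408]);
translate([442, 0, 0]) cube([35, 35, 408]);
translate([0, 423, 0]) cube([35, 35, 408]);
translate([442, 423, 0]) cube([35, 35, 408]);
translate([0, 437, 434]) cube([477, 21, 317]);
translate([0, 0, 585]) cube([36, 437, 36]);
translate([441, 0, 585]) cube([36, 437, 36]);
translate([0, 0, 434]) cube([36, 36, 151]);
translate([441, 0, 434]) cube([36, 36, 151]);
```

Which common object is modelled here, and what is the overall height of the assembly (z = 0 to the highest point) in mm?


A chair. The overall height is 751 mm.

A slab on four corner posts with a tall panel at the back — a chair. The seat slab sits at z = 408 with thickness 26, and the 317 mm backrest starts at the seat top, so the overall height is 408 + 26 + 317 = 751 mm.


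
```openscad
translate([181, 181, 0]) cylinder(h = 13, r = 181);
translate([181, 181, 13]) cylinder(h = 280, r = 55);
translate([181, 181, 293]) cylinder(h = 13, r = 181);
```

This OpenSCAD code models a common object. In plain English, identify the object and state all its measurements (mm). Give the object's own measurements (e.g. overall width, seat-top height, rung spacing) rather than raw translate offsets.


A spool: two coaxial disc flanges of radius 181 mm and thickness 13 mm, joined by a core cylinder of radius 55 mm and height 280 mm. The lower flange rests on z = 0 and the three cylinders share a vertical axis.


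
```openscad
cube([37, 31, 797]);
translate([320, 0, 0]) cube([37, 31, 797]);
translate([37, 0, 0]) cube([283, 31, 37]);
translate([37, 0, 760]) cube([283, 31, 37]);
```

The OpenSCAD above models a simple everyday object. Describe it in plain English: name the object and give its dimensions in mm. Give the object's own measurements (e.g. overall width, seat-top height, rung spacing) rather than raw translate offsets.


A rectangular picture frame lying in the x–z plane (depth along y). The opening is 283 mm wide (x) by 723 mm tall (z), surrounded by a border 37 mm wide on all four sides. The frame is 31 mm deep and is made of two full-height vertical stiles with two horizontal rails fitted between them.


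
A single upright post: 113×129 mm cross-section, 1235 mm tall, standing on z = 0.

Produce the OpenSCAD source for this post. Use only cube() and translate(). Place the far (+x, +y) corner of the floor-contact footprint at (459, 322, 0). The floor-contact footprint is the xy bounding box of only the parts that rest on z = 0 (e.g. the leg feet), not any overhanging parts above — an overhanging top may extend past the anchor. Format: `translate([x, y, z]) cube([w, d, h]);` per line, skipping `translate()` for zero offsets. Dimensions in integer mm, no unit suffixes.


translate([346, 193, 0]) cube([113, 129, 1235]);


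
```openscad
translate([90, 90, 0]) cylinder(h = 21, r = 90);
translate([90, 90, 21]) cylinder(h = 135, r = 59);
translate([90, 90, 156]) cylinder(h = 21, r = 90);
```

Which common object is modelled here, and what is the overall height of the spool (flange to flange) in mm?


A spool. The overall height is 177 mm.

Three coaxial cylinders, large–small–large — a spool. Two 21 mm flanges and a 135 mm core give 21 + 135 + 21 = 177 mm.


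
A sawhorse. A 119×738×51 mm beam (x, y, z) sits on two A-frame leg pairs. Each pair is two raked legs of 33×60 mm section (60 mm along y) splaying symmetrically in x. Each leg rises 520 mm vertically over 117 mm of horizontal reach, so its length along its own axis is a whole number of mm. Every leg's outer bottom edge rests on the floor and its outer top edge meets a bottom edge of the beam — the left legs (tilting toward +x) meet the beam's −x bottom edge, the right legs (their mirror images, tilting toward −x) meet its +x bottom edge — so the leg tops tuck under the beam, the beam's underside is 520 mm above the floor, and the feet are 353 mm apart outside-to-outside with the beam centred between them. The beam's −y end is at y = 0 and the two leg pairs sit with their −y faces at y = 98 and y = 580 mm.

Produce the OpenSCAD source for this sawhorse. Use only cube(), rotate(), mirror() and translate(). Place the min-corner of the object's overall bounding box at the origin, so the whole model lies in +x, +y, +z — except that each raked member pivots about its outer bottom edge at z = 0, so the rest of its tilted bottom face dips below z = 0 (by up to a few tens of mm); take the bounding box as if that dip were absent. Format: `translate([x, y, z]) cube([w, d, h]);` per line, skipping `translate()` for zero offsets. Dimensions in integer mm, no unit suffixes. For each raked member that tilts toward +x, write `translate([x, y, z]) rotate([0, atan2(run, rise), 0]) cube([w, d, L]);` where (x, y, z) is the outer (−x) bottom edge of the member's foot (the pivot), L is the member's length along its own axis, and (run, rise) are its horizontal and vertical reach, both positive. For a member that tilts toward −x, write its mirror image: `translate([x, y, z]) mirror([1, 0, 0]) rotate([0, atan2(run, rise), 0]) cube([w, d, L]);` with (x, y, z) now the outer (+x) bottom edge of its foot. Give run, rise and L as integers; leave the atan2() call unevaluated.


translate([117, 0, 520]) cube([119, 738, 51]);
translate([0, 98, 0]) rotate([0, atan2(117, 520), 0]) cube([33, 60, 533]);
translate([353, 98, 0]) mirror([1, 0, 0]) rotate([0, atan2(117, 520), 0]) cube([33, 60, 533]);
translate([0, 580, 0]) rotate([0, atan2(117, 520), 0]) cube([33, 60, 533]);
translate([353, 580, 0]) mirror([1, 0, 0]) rotate([0, atan2(117, 520), 0]) cube([33, 60, 533]);
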